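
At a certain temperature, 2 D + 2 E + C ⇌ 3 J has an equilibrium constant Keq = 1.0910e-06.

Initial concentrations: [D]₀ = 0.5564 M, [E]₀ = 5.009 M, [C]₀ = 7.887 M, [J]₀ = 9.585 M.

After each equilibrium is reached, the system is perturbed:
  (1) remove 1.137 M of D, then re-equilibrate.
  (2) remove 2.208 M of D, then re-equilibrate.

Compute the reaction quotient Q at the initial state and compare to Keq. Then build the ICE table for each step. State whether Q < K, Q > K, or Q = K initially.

Q₀ = 14.37 vs Keq = 1.0910e-06 ⇒ Q>K, reverse
Step 1:
                  D         E         C         J
  init       0.5564     5.009     7.887     9.585
  Δ           6.121     6.121      3.06    -9.181
  eq          6.677     11.13     10.95     0.404
  solve Keq expr → x = -3.06; check Q = 1.0910e-06
Then remove 1.137 M of D.
Step 2:
                  D         E         C         J
  init         5.54     11.13     10.95     0.404
  Δ         0.03012   0.03012   0.01506  -0.04518
  eq           5.57     11.16     10.96    0.3589
  solve Keq expr → x = -0.01506; check Q = 1.0910e-06
Then remove 2.208 M of D.
Step 3:
                  D         E         C         J
  init        3.362     11.16     10.96    0.3589
  Δ         0.06532   0.06532   0.03266  -0.09797
  eq          3.427     11.23        11    0.2609
  solve Keq expr → x = -0.03266; check Q = 1.0910e-06

Q₀ = 14.37; Q > K (proceeds reverse)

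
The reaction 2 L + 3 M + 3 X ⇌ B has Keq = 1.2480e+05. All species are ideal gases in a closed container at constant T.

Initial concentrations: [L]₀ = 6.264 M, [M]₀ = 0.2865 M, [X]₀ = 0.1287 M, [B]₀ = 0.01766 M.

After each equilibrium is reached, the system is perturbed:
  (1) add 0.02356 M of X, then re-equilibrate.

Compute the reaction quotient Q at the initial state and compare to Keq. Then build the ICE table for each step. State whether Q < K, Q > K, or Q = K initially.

Q₀ = 8.978; Q < K (proceeds forward)

Q₀ = 8.978 vs Keq = 1.2480e+05 ⇒ Q<K, forward
Step 1:
                    L           M           X           B
  init          6.264      0.2865      0.1287     0.01766
  Δ          -0.07694     -0.1154     -0.1154     0.03847
  eq            6.187      0.1711     0.01329     0.05613
  solve Keq expr → x = 0.03847; check Q = 1.2480e+05
Then add 0.02356 M of X.
Step 2:
                    L           M           X           B
  init          6.187      0.1711     0.03685     0.05613
  Δ          -0.01404    -0.02106    -0.02106    0.007021
  eq            6.173        0.15     0.01578     0.06315
  solve Keq expr → x = 0.007021; check Q = 1.2480e+05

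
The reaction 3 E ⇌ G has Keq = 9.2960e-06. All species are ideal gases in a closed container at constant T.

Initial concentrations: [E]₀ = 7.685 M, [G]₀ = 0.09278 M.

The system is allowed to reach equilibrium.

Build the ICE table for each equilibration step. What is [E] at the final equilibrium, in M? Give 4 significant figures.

[E]_eq = 7.949 M

Q₀ = 2.0442e-04 vs Keq = 9.2960e-06 ⇒ Q>K, reverse
Step 1:
                  E         G
  init        7.685   0.09278
  Δ          0.2643  -0.08811
  eq          7.949   0.00467
  solve Keq expr → x = -0.08811; check Q = 9.2960e-06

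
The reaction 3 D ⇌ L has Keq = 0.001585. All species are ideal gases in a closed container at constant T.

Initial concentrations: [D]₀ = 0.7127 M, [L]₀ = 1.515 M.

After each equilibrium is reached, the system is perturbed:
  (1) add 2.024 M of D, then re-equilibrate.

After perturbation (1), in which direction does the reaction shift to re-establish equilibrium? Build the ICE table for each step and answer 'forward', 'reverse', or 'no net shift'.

Q₀ = 4.185 vs Keq = 0.001585 ⇒ Q>K, reverse
Step 1:
                    D           L
  Initial      0.7127       1.515
  Change        4.036      -1.345
  Equil         4.749      0.1697
  solve Keq expr → x = -1.345; check Q = 0.001585
Then add 2.024 M of D.
Step 2:
                    D           L
  Initial       6.773      0.1697
  Change      -0.6059       0.202
  Equil         6.167      0.3717
  solve Keq expr → x = 0.202; check Q = 0.001585

Direction: forward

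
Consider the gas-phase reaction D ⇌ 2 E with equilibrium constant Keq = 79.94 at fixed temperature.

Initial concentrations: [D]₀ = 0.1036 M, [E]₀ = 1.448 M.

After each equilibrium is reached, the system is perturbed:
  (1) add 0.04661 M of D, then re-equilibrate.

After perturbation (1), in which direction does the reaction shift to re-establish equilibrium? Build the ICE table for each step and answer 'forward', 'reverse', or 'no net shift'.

Direction: forward

Q₀ = 20.24 vs Keq = 79.94 ⇒ Q<K, forward
Step 1:
                  D         E
  init       0.1036     1.448
  Δ         -0.0719    0.1438
  eq         0.0317     1.592
  solve Keq expr → x = 0.0719; check Q = 79.94
Then add 0.04661 M of D.
Step 2:
                  D         E
  init      0.07831     1.592
  Δ        -0.04309   0.08617
  eq        0.03522     1.678
  solve Keq expr → x = 0.04309; check Q = 79.94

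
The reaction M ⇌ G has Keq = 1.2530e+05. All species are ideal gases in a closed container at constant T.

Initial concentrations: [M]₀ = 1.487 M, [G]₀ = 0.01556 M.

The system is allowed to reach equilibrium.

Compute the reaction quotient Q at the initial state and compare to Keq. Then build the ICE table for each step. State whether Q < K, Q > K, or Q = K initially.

Q₀ = 0.01046 vs Keq = 1.2530e+05 ⇒ Q<K, forward
Step 1:
                   M          G
  init         1.487    0.01556
  Δ           -1.487      1.487
  eq      1.1992e-05      1.503
  solve Keq expr → x = 1.487; check Q = 1.2530e+05

Q₀ = 0.01046; Q < K (proceeds forward)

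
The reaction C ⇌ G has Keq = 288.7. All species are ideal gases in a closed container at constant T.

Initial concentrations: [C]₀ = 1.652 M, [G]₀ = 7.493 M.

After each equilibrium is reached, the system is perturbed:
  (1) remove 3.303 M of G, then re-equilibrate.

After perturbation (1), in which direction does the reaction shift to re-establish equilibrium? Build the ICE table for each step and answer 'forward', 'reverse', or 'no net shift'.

Direction: forward

Q₀ = 4.536 vs Keq = 288.7 ⇒ Q<K, forward
Step 1:
                   C          G
  I            1.652      7.493
  C            -1.62       1.62
  E          0.03157      9.113
  solve Keq expr → x = 1.62; check Q = 288.7
Then remove 3.303 M of G.
Step 2:
                   C          G
  I          0.03157       5.81
  C          -0.0114     0.0114
  E          0.02017      5.822
  solve Keq expr → x = 0.0114; check Q = 288.7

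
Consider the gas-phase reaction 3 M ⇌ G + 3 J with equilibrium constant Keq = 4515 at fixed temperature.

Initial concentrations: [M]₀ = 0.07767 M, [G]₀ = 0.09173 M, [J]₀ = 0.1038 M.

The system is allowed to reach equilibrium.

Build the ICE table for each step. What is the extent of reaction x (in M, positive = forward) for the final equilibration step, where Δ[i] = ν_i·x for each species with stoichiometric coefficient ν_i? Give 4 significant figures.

x = 0.02416 M

Q₀ = 0.2189 vs Keq = 4515 ⇒ Q<K, forward
Step 1:
                  M         G         J
  I         0.07767   0.09173    0.1038
  C        -0.07247   0.02416   0.07247
  E          0.0052    0.1159    0.1763
  solve Keq expr → x = 0.02416; check Q = 4515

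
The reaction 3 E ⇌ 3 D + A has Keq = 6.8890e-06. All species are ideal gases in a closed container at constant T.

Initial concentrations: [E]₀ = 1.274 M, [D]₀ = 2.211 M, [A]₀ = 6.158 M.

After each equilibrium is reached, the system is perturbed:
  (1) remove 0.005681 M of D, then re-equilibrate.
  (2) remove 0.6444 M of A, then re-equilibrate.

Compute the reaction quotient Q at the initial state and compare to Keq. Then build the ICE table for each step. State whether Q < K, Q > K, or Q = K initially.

Q₀ = 32.19; Q > K (proceeds reverse)

Q₀ = 32.19 vs Keq = 6.8890e-06 ⇒ Q>K, reverse
Step 1:
                  E         D         A
  init        1.274     2.211     6.158
  Δ           2.174    -2.174   -0.7246
  eq          3.448   0.03732     5.433
  solve Keq expr → x = -0.7246; check Q = 6.8890e-06
Then remove 0.005681 M of D.
Step 2:
                  E         D         A
  init        3.448   0.03163     5.433
  Δ       -0.005616  0.005616  0.001872
  eq          3.442   0.03725     5.435
  solve Keq expr → x = 0.001872; check Q = 6.8890e-06
Then remove 0.6444 M of A.
Step 3:
                  E         D         A
  init        3.442   0.03725     4.791
  Δ       -0.001581  0.001581 5.2703e-04
  eq           3.44   0.03883     4.791
  solve Keq expr → x = 5.2703e-04; check Q = 6.8890e-06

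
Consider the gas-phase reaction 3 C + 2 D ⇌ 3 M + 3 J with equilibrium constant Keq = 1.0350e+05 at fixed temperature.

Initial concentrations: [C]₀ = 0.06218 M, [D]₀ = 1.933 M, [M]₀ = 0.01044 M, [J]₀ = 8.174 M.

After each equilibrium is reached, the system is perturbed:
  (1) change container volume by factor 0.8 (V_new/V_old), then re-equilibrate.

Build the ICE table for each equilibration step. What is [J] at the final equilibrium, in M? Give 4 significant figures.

[J]_eq = 10.29 M

Q₀ = 0.6918 vs Keq = 1.0350e+05 ⇒ Q<K, forward
Step 1:
                    C           D           M           J
  init        0.06218       1.933     0.01044       8.174
  Δ          -0.05473    -0.03648     0.05473     0.05473
  eq         0.007454       1.897     0.06517       8.229
  solve Keq expr → x = 0.01824; check Q = 1.0350e+05
Then change container volume by factor 0.8 (V_new/V_old).
Step 2:
                    C           D           M           J
  init       0.009318       2.371     0.08146       10.29
  Δ        6.3895e-04  4.2597e-04 -6.3895e-04 -6.3895e-04
  eq         0.009957       2.371     0.08082       10.29
  solve Keq expr → x = -2.1298e-04; check Q = 1.0350e+05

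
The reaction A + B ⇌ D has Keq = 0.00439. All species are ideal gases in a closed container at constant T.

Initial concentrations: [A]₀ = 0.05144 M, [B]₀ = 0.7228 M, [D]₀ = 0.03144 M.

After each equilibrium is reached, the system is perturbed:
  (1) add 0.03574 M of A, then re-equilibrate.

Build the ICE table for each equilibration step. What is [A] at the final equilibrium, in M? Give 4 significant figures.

Q₀ = 0.8456 vs Keq = 0.00439 ⇒ Q>K, reverse
Step 1:
                  A         B         D
  I         0.05144    0.7228   0.03144
  C         0.03117   0.03117  -0.03117
  E         0.08261     0.754 2.7342e-04
  solve Keq expr → x = -0.03117; check Q = 0.00439
Then add 0.03574 M of A.
Step 2:
                  A         B         D
  I          0.1183     0.754 2.7342e-04
  C       -1.1785e-04 -1.1785e-04 1.1785e-04
  E          0.1182    0.7538 3.9127e-04
  solve Keq expr → x = 1.1785e-04; check Q = 0.00439

[A]_eq = 0.1182 M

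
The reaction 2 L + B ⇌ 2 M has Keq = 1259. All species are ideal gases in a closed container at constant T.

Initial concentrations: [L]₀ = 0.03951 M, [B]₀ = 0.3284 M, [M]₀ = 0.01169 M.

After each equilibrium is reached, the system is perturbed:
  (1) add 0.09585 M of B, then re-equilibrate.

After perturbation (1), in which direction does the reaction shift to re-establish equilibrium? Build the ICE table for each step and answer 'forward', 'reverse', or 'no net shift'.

Direction: forward

Q₀ = 0.2666 vs Keq = 1259 ⇒ Q<K, forward
Step 1:
                    L           B           M
  init        0.03951      0.3284     0.01169
  Δ          -0.03704    -0.01852     0.03704
  eq         0.002467      0.3099     0.04873
  solve Keq expr → x = 0.01852; check Q = 1259
Then add 0.09585 M of B.
Step 2:
                    L           B           M
  init       0.002467      0.4057     0.04873
  Δ       -2.9748e-04 -1.4874e-04  2.9748e-04
  eq          0.00217      0.4056     0.04903
  solve Keq expr → x = 1.4874e-04; check Q = 1259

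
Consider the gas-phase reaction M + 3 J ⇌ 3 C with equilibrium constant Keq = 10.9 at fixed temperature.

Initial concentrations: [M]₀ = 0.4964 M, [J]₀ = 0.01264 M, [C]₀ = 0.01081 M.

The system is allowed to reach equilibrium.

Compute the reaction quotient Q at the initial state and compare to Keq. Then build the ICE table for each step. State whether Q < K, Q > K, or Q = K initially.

Q₀ = 1.26; Q < K (proceeds forward)

Q₀ = 1.26 vs Keq = 10.9 ⇒ Q<K, forward
Step 1:
                    M           J           C
  Initial      0.4964     0.01264     0.01081
  Change    -0.001375   -0.004125    0.004125
  Equil         0.495    0.008515     0.01493
  solve Keq expr → x = 0.001375; check Q = 10.9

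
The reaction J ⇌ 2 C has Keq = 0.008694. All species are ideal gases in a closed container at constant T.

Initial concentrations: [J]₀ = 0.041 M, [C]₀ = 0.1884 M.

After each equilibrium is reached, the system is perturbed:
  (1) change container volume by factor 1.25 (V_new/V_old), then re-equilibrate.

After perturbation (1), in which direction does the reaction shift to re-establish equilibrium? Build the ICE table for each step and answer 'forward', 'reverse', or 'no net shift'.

Direction: forward

Q₀ = 0.8657 vs Keq = 0.008694 ⇒ Q>K, reverse
Step 1:
                  J         C
  init        0.041    0.1884
  Δ         0.07811   -0.1562
  eq         0.1191   0.03218
  solve Keq expr → x = -0.07811; check Q = 0.008694
Then change container volume by factor 1.25 (V_new/V_old).
Step 2:
                  J         C
  init      0.09529   0.02574
  Δ       -0.001412  0.002825
  eq        0.09388   0.02857
  solve Keq expr → x = 0.001412; check Q = 0.008694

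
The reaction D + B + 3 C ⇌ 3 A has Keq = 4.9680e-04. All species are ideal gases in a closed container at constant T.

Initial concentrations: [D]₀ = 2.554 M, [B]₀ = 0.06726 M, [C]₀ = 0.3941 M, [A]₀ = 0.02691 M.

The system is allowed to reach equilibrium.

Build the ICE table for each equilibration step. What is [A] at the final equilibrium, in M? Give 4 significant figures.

[A]_eq = 0.01801 M

Q₀ = 0.001853 vs Keq = 4.9680e-04 ⇒ Q>K, reverse
Step 1:
                    D           B           C           A
  I             2.554     0.06726      0.3941     0.02691
  C          0.002968    0.002968    0.008903   -0.008903
  E             2.557     0.07023       0.403     0.01801
  solve Keq expr → x = -0.002968; check Q = 4.9680e-04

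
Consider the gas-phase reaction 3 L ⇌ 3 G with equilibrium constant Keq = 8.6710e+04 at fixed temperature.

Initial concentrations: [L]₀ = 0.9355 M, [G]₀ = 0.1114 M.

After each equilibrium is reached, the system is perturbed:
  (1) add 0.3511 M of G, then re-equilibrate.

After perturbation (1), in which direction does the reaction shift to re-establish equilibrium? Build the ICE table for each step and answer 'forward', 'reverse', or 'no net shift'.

Direction: reverse

Q₀ = 0.001689 vs Keq = 8.6710e+04 ⇒ Q<K, forward
Step 1:
                    L           G
  init         0.9355      0.1114
  Δ           -0.9124      0.9124
  eq          0.02313       1.024
  solve Keq expr → x = 0.3041; check Q = 8.6710e+04
Then add 0.3511 M of G.
Step 2:
                    L           G
  init        0.02313       1.375
  Δ          0.007757   -0.007757
  eq          0.03089       1.367
  solve Keq expr → x = -0.002586; check Q = 8.6710e+04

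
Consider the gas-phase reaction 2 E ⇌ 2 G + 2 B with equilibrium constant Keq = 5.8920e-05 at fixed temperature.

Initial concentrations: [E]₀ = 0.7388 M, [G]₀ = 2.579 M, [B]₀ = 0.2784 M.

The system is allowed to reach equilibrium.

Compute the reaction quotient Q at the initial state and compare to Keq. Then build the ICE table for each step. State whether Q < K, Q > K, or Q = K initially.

Q₀ = 0.9445 vs Keq = 5.8920e-05 ⇒ Q>K, reverse
Step 1:
                   E          G          B
  I           0.7388      2.579     0.2784
  C            0.275     -0.275     -0.275
  E            1.014      2.304   0.003378
  solve Keq expr → x = -0.1375; check Q = 5.8920e-05

Q₀ = 0.9445; Q > K (proceeds reverse)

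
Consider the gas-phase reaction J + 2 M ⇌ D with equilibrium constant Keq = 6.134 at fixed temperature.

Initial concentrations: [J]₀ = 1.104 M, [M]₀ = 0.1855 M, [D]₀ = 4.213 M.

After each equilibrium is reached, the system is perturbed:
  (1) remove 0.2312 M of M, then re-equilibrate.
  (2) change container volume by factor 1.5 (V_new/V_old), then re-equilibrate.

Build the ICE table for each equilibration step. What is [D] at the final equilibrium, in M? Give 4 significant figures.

Q₀ = 110.9 vs Keq = 6.134 ⇒ Q>K, reverse
Step 1:
                   J          M          D
  init         1.104     0.1855      4.213
  Δ           0.2522     0.5045    -0.2522
  eq           1.356       0.69      3.961
  solve Keq expr → x = -0.2522; check Q = 6.134
Then remove 0.2312 M of M.
Step 2:
                   J          M          D
  init         1.356     0.4588      3.961
  Δ          0.09941     0.1988   -0.09941
  eq           1.456     0.6576      3.861
  solve Keq expr → x = -0.09941; check Q = 6.134
Then change container volume by factor 1.5 (V_new/V_old).
Step 3:
                   J          M          D
  init        0.9704     0.4384      2.574
  Δ          0.08983     0.1797   -0.08983
  eq            1.06     0.6181      2.484
  solve Keq expr → x = -0.08983; check Q = 6.134

[D]_eq = 2.484 M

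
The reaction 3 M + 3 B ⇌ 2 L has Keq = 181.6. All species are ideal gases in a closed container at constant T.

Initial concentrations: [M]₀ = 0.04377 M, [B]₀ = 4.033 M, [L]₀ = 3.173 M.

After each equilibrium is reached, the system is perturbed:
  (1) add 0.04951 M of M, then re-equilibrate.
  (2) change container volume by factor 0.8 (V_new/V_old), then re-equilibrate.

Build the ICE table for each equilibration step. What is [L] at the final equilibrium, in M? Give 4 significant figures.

[L]_eq = 3.985 M

Q₀ = 1830 vs Keq = 181.6 ⇒ Q>K, reverse
Step 1:
                  M         B         L
  Initial   0.04377     4.033     3.173
  Change      0.049     0.049  -0.03267
  Equil     0.09277     4.082      3.14
  solve Keq expr → x = -0.01633; check Q = 181.6
Then add 0.04951 M of M.
Step 2:
                  M         B         L
  Initial    0.1423     4.082      3.14
  Change   -0.04778  -0.04778   0.03185
  Equil      0.0945     4.034     3.172
  solve Keq expr → x = 0.01593; check Q = 181.6
Then change container volume by factor 0.8 (V_new/V_old).
Step 3:
                  M         B         L
  Initial    0.1181     5.043     3.965
  Change   -0.02959  -0.02959   0.01973
  Equil     0.08854     5.013     3.985
  solve Keq expr → x = 0.009863; check Q = 181.6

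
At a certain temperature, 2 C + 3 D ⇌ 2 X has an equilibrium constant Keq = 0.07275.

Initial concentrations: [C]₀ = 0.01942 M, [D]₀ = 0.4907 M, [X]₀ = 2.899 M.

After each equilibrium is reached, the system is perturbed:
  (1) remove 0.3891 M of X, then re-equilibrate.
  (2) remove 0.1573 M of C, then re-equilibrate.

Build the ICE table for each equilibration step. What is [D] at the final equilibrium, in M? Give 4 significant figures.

Q₀ = 1.8860e+05 vs Keq = 0.07275 ⇒ Q>K, reverse
Step 1:
                   C          D          X
  init       0.01942     0.4907      2.899
  Δ            1.372      2.058     -1.372
  eq           1.391      2.549      1.527
  solve Keq expr → x = -0.686; check Q = 0.07275
Then remove 0.3891 M of X.
Step 2:
                   C          D          X
  init         1.391      2.549      1.138
  Δ          -0.1176    -0.1763     0.1176
  eq           1.274      2.372      1.255
  solve Keq expr → x = 0.05878; check Q = 0.07275
Then remove 0.1573 M of C.
Step 3:
                   C          D          X
  init         1.117      2.372      1.255
  Δ          0.05026    0.07538   -0.05026
  eq           1.167      2.448      1.205
  solve Keq expr → x = -0.02513; check Q = 0.07275

[D]_eq = 2.448 M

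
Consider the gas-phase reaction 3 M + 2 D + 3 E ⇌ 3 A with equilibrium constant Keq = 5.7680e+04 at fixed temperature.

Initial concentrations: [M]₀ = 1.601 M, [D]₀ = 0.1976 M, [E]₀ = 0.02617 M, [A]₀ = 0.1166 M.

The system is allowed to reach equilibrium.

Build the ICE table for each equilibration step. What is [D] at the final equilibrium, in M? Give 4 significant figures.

[D]_eq = 0.1847 M

Q₀ = 552 vs Keq = 5.7680e+04 ⇒ Q<K, forward
Step 1:
                   M          D          E          A
  init         1.601     0.1976    0.02617     0.1166
  Δ         -0.01931   -0.01288   -0.01931    0.01931
  eq           1.582     0.1847   0.006857     0.1359
  solve Keq expr → x = 0.006438; check Q = 5.7680e+04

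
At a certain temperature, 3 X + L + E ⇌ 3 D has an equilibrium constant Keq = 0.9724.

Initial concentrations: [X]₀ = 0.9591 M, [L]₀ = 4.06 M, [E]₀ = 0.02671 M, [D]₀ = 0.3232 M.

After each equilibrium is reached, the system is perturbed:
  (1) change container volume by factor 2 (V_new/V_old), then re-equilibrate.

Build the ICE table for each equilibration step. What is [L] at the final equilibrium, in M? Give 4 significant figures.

[L]_eq = 2.033 M

Q₀ = 0.3529 vs Keq = 0.9724 ⇒ Q<K, forward
Step 1:
                    X           L           E           D
  I            0.9591        4.06     0.02671      0.3232
  C          -0.03549    -0.01183    -0.01183     0.03549
  E            0.9236       4.048     0.01488      0.3587
  solve Keq expr → x = 0.01183; check Q = 0.9724
Then change container volume by factor 2 (V_new/V_old).
Step 2:
                    X           L           E           D
  I            0.4618       2.024     0.00744      0.1793
  C           0.02547    0.008491    0.008491    -0.02547
  E            0.4873       2.033     0.01593      0.1539
  solve Keq expr → x = -0.008491; check Q = 0.9724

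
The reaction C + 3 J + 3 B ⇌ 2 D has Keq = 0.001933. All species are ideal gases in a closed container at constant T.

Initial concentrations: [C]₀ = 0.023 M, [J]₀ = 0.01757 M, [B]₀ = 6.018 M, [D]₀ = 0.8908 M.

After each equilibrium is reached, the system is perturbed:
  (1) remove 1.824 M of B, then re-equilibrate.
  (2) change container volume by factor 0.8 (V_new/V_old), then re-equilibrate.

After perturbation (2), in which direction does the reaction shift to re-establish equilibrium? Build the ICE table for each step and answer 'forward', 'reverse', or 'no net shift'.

Direction: forward

Q₀ = 2.9185e+04 vs Keq = 0.001933 ⇒ Q>K, reverse
Step 1:
                  C         J         B         D
  Initial     0.023   0.01757     6.018    0.8908
  Change     0.2769    0.8306    0.8306   -0.5537
  Equil      0.2999    0.8482     6.849    0.3371
  solve Keq expr → x = -0.2769; check Q = 0.001933
Then remove 1.824 M of B.
Step 2:
                  C         J         B         D
  Initial    0.2999    0.8482     5.025    0.3371
  Change    0.03297   0.09891   0.09891  -0.06594
  Equil      0.3328    0.9471     5.124    0.2711
  solve Keq expr → x = -0.03297; check Q = 0.001933
Then change container volume by factor 0.8 (V_new/V_old).
Step 3:
                  C         J         B         D
  Initial     0.416     1.184     6.404    0.3389
  Change   -0.04968    -0.149    -0.149   0.09936
  Equil      0.3664     1.035     6.255    0.4383
  solve Keq expr → x = 0.04968; check Q = 0.001933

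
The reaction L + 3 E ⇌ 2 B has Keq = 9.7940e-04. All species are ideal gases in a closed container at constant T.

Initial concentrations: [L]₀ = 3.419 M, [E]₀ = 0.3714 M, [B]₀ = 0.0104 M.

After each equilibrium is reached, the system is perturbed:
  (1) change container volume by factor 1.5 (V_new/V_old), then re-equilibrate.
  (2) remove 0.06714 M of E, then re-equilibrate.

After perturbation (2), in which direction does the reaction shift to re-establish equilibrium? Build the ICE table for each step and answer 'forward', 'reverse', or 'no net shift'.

Q₀ = 6.1751e-04 vs Keq = 9.7940e-04 ⇒ Q<K, forward
Step 1:
                  L         E         B
  Initial     3.419    0.3714    0.0104
  Change  -0.001249 -0.003746  0.002498
  Equil       3.418    0.3677    0.0129
  solve Keq expr → x = 0.001249; check Q = 9.7940e-04
Then change container volume by factor 1.5 (V_new/V_old).
Step 2:
                  L         E         B
  Initial     2.279    0.2451  0.008598
  Change    0.00136  0.004081 -0.002721
  Equil        2.28    0.2492  0.005878
  solve Keq expr → x = -0.00136; check Q = 9.7940e-04
Then remove 0.06714 M of E.
Step 3:
                  L         E         B
  Initial      2.28     0.182  0.005878
  Change   0.001055  0.003166  -0.00211
  Equil       2.281    0.1852  0.003767
  solve Keq expr → x = -0.001055; check Q = 9.7940e-04

Direction: reverse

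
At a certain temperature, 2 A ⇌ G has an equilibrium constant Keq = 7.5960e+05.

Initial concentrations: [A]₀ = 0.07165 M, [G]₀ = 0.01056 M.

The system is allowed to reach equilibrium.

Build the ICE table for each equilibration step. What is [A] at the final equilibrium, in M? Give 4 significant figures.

Q₀ = 2.057 vs Keq = 7.5960e+05 ⇒ Q<K, forward
Step 1:
                    A           G
  Initial     0.07165     0.01056
  Change      -0.0714      0.0357
  Equil    2.4678e-04     0.04626
  solve Keq expr → x = 0.0357; check Q = 7.5960e+05

[A]_eq = 2.4678e-04 M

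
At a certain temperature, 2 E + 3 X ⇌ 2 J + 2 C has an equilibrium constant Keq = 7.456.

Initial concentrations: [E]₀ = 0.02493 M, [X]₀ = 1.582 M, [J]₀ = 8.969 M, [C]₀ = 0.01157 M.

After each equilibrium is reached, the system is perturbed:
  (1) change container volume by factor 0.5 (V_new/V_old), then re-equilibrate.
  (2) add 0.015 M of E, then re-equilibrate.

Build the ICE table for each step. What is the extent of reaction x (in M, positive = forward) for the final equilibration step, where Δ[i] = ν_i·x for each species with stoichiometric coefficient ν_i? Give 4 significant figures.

Q₀ = 4.376 vs Keq = 7.456 ⇒ Q<K, forward
Step 1:
                   E          X          J          C
  Initial    0.02493      1.582      8.969    0.01157
  Change   -0.002171  -0.003257   0.002171   0.002171
  Equil      0.02276      1.579      8.971    0.01374
  solve Keq expr → x = 0.001086; check Q = 7.456
Then change container volume by factor 0.5 (V_new/V_old).
Step 2:
                   E          X          J          C
  Initial    0.04552      3.157      17.94    0.02748
  Change   -0.006056  -0.009084   0.006056   0.006056
  Equil      0.03946      3.148      17.95    0.03354
  solve Keq expr → x = 0.003028; check Q = 7.456
Then add 0.015 M of E.
Step 3:
                   E          X          J          C
  Initial    0.05446      3.148      17.95    0.03354
  Change   -0.006777   -0.01017   0.006777   0.006777
  Equil      0.04768      3.138      17.96    0.04032
  solve Keq expr → x = 0.003389; check Q = 7.456

x = 0.003389 M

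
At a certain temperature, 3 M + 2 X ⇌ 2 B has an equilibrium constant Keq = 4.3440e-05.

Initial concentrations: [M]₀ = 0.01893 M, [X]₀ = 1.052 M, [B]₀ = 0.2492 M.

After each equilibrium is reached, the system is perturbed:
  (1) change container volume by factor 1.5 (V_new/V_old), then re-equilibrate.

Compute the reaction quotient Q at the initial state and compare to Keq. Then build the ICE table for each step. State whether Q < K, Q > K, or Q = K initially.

Q₀ = 8272; Q > K (proceeds reverse)

Q₀ = 8272 vs Keq = 4.3440e-05 ⇒ Q>K, reverse
Step 1:
                   M          X          B
  I          0.01893      1.052     0.2492
  C           0.3707     0.2471    -0.2471
  E           0.3896      1.299   0.002082
  solve Keq expr → x = -0.1236; check Q = 4.3440e-05
Then change container volume by factor 1.5 (V_new/V_old).
Step 2:
                   M          X          B
  I           0.2597     0.8661   0.001388
  C       9.4182e-04 6.2788e-04 -6.2788e-04
  E           0.2607     0.8667 7.6029e-04
  solve Keq expr → x = -3.1394e-04; check Q = 4.3440e-05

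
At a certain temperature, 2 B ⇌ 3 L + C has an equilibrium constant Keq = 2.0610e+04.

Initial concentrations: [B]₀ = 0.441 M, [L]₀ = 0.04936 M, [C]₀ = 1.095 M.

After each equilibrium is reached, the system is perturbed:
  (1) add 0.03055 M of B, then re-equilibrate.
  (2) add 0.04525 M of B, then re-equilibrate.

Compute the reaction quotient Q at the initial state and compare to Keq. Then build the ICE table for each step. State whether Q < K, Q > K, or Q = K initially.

Q₀ = 6.7711e-04; Q < K (proceeds forward)

Q₀ = 6.7711e-04 vs Keq = 2.0610e+04 ⇒ Q<K, forward
Step 1:
                   B          L          C
  init         0.441    0.04936      1.095
  Δ          -0.4363     0.6544     0.2181
  eq        0.004713     0.7038      1.313
  solve Keq expr → x = 0.2181; check Q = 2.0610e+04
Then add 0.03055 M of B.
Step 2:
                   B          L          C
  init       0.03526     0.7038      1.313
  Δ         -0.03006    0.04509    0.01503
  eq        0.005202     0.7489      1.328
  solve Keq expr → x = 0.01503; check Q = 2.0610e+04
Then add 0.04525 M of B.
Step 3:
                   B          L          C
  init       0.05045     0.7489      1.328
  Δ         -0.04449    0.06674    0.02225
  eq        0.005962     0.8156       1.35
  solve Keq expr → x = 0.02225; check Q = 2.0610e+04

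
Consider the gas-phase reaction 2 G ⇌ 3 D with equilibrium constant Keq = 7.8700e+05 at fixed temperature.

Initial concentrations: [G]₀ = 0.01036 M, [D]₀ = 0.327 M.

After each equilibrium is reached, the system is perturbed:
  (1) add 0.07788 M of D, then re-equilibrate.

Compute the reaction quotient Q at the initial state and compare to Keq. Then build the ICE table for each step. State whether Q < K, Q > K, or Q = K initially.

Q₀ = 325.8 vs Keq = 7.8700e+05 ⇒ Q<K, forward
Step 1:
                  G         D
  Initial   0.01036     0.327
  Change   -0.01013    0.0152
  Equil   2.2565e-04    0.3422
  solve Keq expr → x = 0.005067; check Q = 7.8700e+05
Then add 0.07788 M of D.
Step 2:
                  G         D
  Initial 2.2565e-04    0.4201
  Change  8.1128e-05 -1.2169e-04
  Equil   3.0678e-04      0.42
  solve Keq expr → x = -4.0564e-05; check Q = 7.8700e+05

Q₀ = 325.8; Q < K (proceeds forward)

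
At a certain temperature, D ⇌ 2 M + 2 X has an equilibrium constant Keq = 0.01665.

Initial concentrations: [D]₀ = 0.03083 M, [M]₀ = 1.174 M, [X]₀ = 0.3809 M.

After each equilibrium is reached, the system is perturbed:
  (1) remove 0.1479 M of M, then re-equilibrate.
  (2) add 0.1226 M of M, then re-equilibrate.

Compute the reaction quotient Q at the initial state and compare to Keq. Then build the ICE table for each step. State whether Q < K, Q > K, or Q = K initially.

Q₀ = 6.486 vs Keq = 0.01665 ⇒ Q>K, reverse
Step 1:
                   D          M          X
  init       0.03083      1.174     0.3809
  Δ           0.1578    -0.3156    -0.3156
  eq          0.1886     0.8584    0.06529
  solve Keq expr → x = -0.1578; check Q = 0.01665
Then remove 0.1479 M of M.
Step 2:
                   D          M          X
  init        0.1886     0.7105    0.06529
  Δ        -0.005602     0.0112     0.0112
  eq           0.183     0.7217    0.07649
  solve Keq expr → x = 0.005602; check Q = 0.01665
Then add 0.1226 M of M.
Step 3:
                   D          M          X
  init         0.183     0.8443    0.07649
  Δ         0.004755  -0.009509  -0.009509
  eq          0.1878     0.8348    0.06698
  solve Keq expr → x = -0.004755; check Q = 0.01665

Q₀ = 6.486; Q > K (proceeds reverse)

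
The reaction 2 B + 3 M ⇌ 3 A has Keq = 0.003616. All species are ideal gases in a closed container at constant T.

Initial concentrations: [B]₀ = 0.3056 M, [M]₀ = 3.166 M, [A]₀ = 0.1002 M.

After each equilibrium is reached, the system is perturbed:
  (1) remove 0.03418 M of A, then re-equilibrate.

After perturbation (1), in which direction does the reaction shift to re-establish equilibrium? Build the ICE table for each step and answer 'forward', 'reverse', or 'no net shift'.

Q₀ = 3.3944e-04 vs Keq = 0.003616 ⇒ Q<K, forward
Step 1:
                  B         M         A
  Initial    0.3056     3.166    0.1002
  Change   -0.05759  -0.08639   0.08639
  Equil       0.248      3.08    0.1866
  solve Keq expr → x = 0.0288; check Q = 0.003616
Then remove 0.03418 M of A.
Step 2:
                  B         M         A
  Initial     0.248      3.08    0.1524
  Change   -0.01632  -0.02448   0.02448
  Equil      0.2317     3.055    0.1769
  solve Keq expr → x = 0.008161; check Q = 0.003616

Direction: forward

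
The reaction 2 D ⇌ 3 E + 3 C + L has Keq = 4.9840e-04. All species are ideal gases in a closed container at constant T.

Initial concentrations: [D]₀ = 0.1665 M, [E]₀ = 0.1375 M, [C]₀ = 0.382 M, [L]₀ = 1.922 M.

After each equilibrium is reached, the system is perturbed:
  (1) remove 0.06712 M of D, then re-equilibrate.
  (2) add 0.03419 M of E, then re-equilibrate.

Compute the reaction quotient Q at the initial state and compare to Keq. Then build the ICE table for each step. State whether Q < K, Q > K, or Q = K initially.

Q₀ = 0.01005 vs Keq = 4.9840e-04 ⇒ Q>K, reverse
Step 1:
                   D          E          C          L
  init        0.1665     0.1375      0.382      1.922
  Δ          0.04391   -0.06587   -0.06587   -0.02196
  eq          0.2104    0.07163     0.3161        1.9
  solve Keq expr → x = -0.02196; check Q = 4.9840e-04
Then remove 0.06712 M of D.
Step 2:
                   D          E          C          L
  init        0.1433    0.07163     0.3161        1.9
  Δ         0.007918   -0.01188   -0.01188  -0.003959
  eq          0.1512    0.05976     0.3043      1.896
  solve Keq expr → x = -0.003959; check Q = 4.9840e-04
Then add 0.03419 M of E.
Step 3:
                   D          E          C          L
  init        0.1512    0.09395     0.3043      1.896
  Δ          0.01622   -0.02433   -0.02433   -0.00811
  eq          0.1674    0.06962     0.2799      1.888
  solve Keq expr → x = -0.00811; check Q = 4.9840e-04

Q₀ = 0.01005; Q > K (proceeds reverse)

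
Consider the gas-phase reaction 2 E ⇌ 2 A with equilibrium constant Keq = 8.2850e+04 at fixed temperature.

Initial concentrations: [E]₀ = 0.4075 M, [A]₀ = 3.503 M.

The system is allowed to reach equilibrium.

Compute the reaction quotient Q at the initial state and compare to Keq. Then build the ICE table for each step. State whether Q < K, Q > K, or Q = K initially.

Q₀ = 73.9; Q < K (proceeds forward)

Q₀ = 73.9 vs Keq = 8.2850e+04 ⇒ Q<K, forward
Step 1:
                   E          A
  init        0.4075      3.503
  Δ           -0.394      0.394
  eq         0.01354      3.897
  solve Keq expr → x = 0.197; check Q = 8.2850e+04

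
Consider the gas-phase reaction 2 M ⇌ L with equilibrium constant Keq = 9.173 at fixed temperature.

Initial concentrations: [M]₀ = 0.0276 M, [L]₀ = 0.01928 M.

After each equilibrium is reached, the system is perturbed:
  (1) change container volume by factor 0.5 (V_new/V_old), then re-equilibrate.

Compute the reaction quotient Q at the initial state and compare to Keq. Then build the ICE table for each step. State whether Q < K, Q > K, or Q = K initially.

Q₀ = 25.31; Q > K (proceeds reverse)

Q₀ = 25.31 vs Keq = 9.173 ⇒ Q>K, reverse
Step 1:
                  M         L
  Initial    0.0276   0.01928
  Change    0.01109 -0.005547
  Equil     0.03869   0.01373
  solve Keq expr → x = -0.005547; check Q = 9.173
Then change container volume by factor 0.5 (V_new/V_old).
Step 2:
                  M         L
  Initial   0.07739   0.02747
  Change   -0.01545  0.007724
  Equil     0.06194   0.03519
  solve Keq expr → x = 0.007724; check Q = 9.173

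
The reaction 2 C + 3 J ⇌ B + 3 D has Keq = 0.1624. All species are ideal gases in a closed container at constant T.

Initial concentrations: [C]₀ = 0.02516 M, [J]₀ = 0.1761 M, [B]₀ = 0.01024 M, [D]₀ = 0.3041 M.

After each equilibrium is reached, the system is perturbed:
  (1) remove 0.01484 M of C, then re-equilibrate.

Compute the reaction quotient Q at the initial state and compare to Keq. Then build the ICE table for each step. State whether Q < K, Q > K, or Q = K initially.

Q₀ = 83.3; Q > K (proceeds reverse)

Q₀ = 83.3 vs Keq = 0.1624 ⇒ Q>K, reverse
Step 1:
                    C           J           B           D
  Initial     0.02516      0.1761     0.01024      0.3041
  Change      0.02019     0.03029     -0.0101    -0.03029
  Equil       0.04535      0.2064  1.4307e-04      0.2738
  solve Keq expr → x = -0.0101; check Q = 0.1624
Then remove 0.01484 M of C.
Step 2:
                    C           J           B           D
  Initial     0.03051      0.2064  1.4307e-04      0.2738
  Change   1.5452e-04  2.3179e-04 -7.7262e-05 -2.3179e-04
  Equil       0.03067      0.2066  6.5805e-05      0.2736
  solve Keq expr → x = -7.7262e-05; check Q = 0.1624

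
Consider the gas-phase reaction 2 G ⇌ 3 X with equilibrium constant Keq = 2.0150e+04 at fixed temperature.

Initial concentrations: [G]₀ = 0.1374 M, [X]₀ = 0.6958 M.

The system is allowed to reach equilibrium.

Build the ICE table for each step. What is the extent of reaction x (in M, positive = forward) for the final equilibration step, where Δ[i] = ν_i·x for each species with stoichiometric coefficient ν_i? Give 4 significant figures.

Q₀ = 17.84 vs Keq = 2.0150e+04 ⇒ Q<K, forward
Step 1:
                    G           X
  I            0.1374      0.6958
  C           -0.1315      0.1972
  E          0.005945       0.893
  solve Keq expr → x = 0.06573; check Q = 2.0150e+04

x = 0.06573 M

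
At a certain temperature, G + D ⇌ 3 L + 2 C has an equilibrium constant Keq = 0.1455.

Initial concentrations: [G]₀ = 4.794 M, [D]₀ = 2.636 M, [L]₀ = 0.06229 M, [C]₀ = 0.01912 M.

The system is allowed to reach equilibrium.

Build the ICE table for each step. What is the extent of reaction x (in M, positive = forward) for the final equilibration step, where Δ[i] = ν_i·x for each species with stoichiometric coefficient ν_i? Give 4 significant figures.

Q₀ = 6.9918e-09 vs Keq = 0.1455 ⇒ Q<K, forward
Step 1:
                   G          D          L          C
  Initial      4.794      2.636    0.06229    0.01912
  Change     -0.4046    -0.4046      1.214     0.8091
  Equil        4.389      2.231      1.276     0.8282
  solve Keq expr → x = 0.4046; check Q = 0.1455

x = 0.4046 M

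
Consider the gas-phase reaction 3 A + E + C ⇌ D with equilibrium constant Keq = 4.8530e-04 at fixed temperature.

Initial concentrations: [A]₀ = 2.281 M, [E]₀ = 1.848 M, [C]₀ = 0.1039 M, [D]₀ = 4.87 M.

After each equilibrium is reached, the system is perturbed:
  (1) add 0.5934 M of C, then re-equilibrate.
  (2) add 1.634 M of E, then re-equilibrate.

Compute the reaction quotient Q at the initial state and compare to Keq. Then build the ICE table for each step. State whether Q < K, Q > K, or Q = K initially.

Q₀ = 2.137; Q > K (proceeds reverse)

Q₀ = 2.137 vs Keq = 4.8530e-04 ⇒ Q>K, reverse
Step 1:
                    A           E           C           D
  init          2.281       1.848      0.1039        4.87
  Δ             6.353       2.118       2.118      -2.118
  eq            8.634       3.966       2.222       2.752
  solve Keq expr → x = -2.118; check Q = 4.8530e-04
Then add 0.5934 M of C.
Step 2:
                    A           E           C           D
  init          8.634       3.966       2.815       2.752
  Δ           -0.3484     -0.1161     -0.1161      0.1161
  eq            8.286        3.85       2.699       2.868
  solve Keq expr → x = 0.1161; check Q = 4.8530e-04
Then add 1.634 M of E.
Step 3:
                    A           E           C           D
  init          8.286       5.484       2.699       2.868
  Δ           -0.5232     -0.1744     -0.1744      0.1744
  eq            7.763       5.309       2.525       3.043
  solve Keq expr → x = 0.1744; check Q = 4.8530e-04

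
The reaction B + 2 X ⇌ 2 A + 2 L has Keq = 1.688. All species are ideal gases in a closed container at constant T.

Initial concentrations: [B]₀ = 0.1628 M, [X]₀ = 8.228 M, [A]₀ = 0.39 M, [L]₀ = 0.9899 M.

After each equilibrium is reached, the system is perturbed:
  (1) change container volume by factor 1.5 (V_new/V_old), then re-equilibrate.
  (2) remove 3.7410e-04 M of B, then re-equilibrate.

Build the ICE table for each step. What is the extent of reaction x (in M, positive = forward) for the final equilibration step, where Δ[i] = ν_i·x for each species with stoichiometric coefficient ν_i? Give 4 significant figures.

x = -3.5654e-04 M

Q₀ = 0.01352 vs Keq = 1.688 ⇒ Q<K, forward
Step 1:
                  B         X         A         L
  I          0.1628     8.228      0.39    0.9899
  C          -0.155     -0.31      0.31      0.31
  E        0.007822     7.918       0.7       1.3
  solve Keq expr → x = 0.155; check Q = 1.688
Then change container volume by factor 1.5 (V_new/V_old).
Step 2:
                  B         X         A         L
  I        0.005215     5.279    0.4666    0.8666
  C       -0.001657 -0.003314  0.003314  0.003314
  E        0.003558     5.275      0.47    0.8699
  solve Keq expr → x = 0.001657; check Q = 1.688
Then remove 3.7410e-04 M of B.
Step 3:
                  B         X         A         L
  I        0.003183     5.275      0.47    0.8699
  C       3.5654e-04 7.1309e-04 -7.1309e-04 -7.1309e-04
  E         0.00354     5.276    0.4692    0.8692
  solve Keq expr → x = -3.5654e-04; check Q = 1.688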